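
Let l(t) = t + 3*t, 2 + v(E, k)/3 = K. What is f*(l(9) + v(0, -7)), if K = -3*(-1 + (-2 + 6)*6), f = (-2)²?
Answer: -708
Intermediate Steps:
f = 4
K = -69 (K = -3*(-1 + 4*6) = -3*(-1 + 24) = -3*23 = -69)
v(E, k) = -213 (v(E, k) = -6 + 3*(-69) = -6 - 207 = -213)
l(t) = 4*t
f*(l(9) + v(0, -7)) = 4*(4*9 - 213) = 4*(36 - 213) = 4*(-177) = -708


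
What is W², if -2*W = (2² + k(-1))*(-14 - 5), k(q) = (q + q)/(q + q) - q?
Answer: 3249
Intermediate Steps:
k(q) = 1 - q (k(q) = (2*q)/((2*q)) - q = (2*q)*(1/(2*q)) - q = 1 - q)
W = 57 (W = -(2² + (1 - 1*(-1)))*(-14 - 5)/2 = -(4 + (1 + 1))*(-19)/2 = -(4 + 2)*(-19)/2 = -3*(-19) = -½*(-114) = 57)
W² = 57² = 3249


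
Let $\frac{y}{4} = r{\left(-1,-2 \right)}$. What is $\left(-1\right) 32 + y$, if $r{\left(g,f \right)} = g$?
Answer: $-36$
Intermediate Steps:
$y = -4$ ($y = 4 \left(-1\right) = -4$)
$\left(-1\right) 32 + y = \left(-1\right) 32 - 4 = -32 - 4 = -36$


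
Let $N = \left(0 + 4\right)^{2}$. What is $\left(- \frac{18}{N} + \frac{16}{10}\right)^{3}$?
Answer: $\frac{6859}{64000} \approx 0.10717$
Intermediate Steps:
$N = 16$ ($N = 4^{2} = 16$)
$\left(- \frac{18}{N} + \frac{16}{10}\right)^{3} = \left(- \frac{18}{16} + \frac{16}{10}\right)^{3} = \left(\left(-18\right) \frac{1}{16} + 16 \cdot \frac{1}{10}\right)^{3} = \left(- \frac{9}{8} + \frac{8}{5}\right)^{3} = \left(\frac{19}{40}\right)^{3} = \frac{6859}{64000}$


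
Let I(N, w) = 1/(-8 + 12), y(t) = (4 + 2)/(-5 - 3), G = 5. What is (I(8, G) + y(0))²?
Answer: ¼ ≈ 0.25000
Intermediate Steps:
y(t) = -¾ (y(t) = 6/(-8) = 6*(-⅛) = -¾)
I(N, w) = ¼ (I(N, w) = 1/4 = ¼)
(I(8, G) + y(0))² = (¼ - ¾)² = (-½)² = ¼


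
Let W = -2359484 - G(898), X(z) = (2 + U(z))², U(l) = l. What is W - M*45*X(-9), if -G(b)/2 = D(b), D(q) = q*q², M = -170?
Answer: 1446316950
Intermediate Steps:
X(z) = (2 + z)²
D(q) = q³
G(b) = -2*b³
W = 1445942100 (W = -2359484 - (-2)*898³ = -2359484 - (-2)*724150792 = -2359484 - 1*(-1448301584) = -2359484 + 1448301584 = 1445942100)
W - M*45*X(-9) = 1445942100 - (-170*45)*(2 - 9)² = 1445942100 - (-7650)*(-7)² = 1445942100 - (-7650)*49 = 1445942100 - 1*(-374850) = 1445942100 + 374850 = 1446316950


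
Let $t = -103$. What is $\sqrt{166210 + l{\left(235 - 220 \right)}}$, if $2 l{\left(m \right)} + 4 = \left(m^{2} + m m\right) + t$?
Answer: $\frac{\sqrt{665526}}{2} \approx 407.9$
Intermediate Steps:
$l{\left(m \right)} = - \frac{107}{2} + m^{2}$ ($l{\left(m \right)} = -2 + \frac{\left(m^{2} + m m\right) - 103}{2} = -2 + \frac{\left(m^{2} + m^{2}\right) - 103}{2} = -2 + \frac{2 m^{2} - 103}{2} = -2 + \frac{-103 + 2 m^{2}}{2} = -2 + \left(- \frac{103}{2} + m^{2}\right) = - \frac{107}{2} + m^{2}$)
$\sqrt{166210 + l{\left(235 - 220 \right)}} = \sqrt{166210 - \left(\frac{107}{2} - \left(235 - 220\right)^{2}\right)} = \sqrt{166210 - \left(\frac{107}{2} - 15^{2}\right)} = \sqrt{166210 + \left(- \frac{107}{2} + 225\right)} = \sqrt{166210 + \frac{343}{2}} = \sqrt{\frac{332763}{2}} = \frac{\sqrt{665526}}{2}$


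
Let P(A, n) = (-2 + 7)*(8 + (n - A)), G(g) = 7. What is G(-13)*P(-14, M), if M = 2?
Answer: 840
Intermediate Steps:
P(A, n) = 40 - 5*A + 5*n (P(A, n) = 5*(8 + n - A) = 40 - 5*A + 5*n)
G(-13)*P(-14, M) = 7*(40 - 5*(-14) + 5*2) = 7*(40 + 70 + 10) = 7*120 = 840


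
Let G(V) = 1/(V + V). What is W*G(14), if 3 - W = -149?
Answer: 38/7 ≈ 5.4286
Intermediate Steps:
W = 152 (W = 3 - 1*(-149) = 3 + 149 = 152)
G(V) = 1/(2*V)
W*G(14) = 152*((1/2)/14) = 152*((1/2)*(1/14)) = 152*(1/28) = 38/7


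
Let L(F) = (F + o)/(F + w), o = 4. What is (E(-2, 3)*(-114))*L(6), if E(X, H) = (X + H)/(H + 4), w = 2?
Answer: -285/14 ≈ -20.357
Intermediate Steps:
E(X, H) = (H + X)/(4 + H)
L(F) = (4 + F)/(2 + F) (L(F) = (F + 4)/(F + 2) = (4 + F)/(2 + F))
(E(-2, 3)*(-114))*L(6) = (((3 - 2)/(4 + 3))*(-114))*((4 + 6)/(2 + 6)) = ((1/7)*(-114))*(10/8) = (((1/7)*1)*(-114))*((1/8)*10) = ((1/7)*(-114))*(5/4) = -114/7*5/4 = -285/14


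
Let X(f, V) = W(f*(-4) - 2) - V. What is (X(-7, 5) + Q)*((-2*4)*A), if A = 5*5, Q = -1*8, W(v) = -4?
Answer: 3400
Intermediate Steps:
Q = -8
A = 25
X(f, V) = -4 - V
(X(-7, 5) + Q)*((-2*4)*A) = ((-4 - 1*5) - 8)*(-2*4*25) = ((-4 - 5) - 8)*(-8*25) = (-9 - 8)*(-200) = -17*(-200) = 3400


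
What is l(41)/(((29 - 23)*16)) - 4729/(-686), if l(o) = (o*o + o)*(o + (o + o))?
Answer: 12146075/5488 ≈ 2213.2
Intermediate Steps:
l(o) = 3*o*(o + o**2) (l(o) = (o**2 + o)*(o + 2*o) = (o + o**2)*(3*o) = 3*o*(o + o**2))
l(41)/(((29 - 23)*16)) - 4729/(-686) = (3*41**2*(1 + 41))/(((29 - 23)*16)) - 4729/(-686) = (3*1681*42)/((6*16)) - 4729*(-1/686) = 211806/96 + 4729/686 = 211806*(1/96) + 4729/686 = 35301/16 + 4729/686 = 12146075/5488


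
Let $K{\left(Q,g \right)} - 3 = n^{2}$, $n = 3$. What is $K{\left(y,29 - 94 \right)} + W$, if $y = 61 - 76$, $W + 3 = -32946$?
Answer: $-32937$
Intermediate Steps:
$W = -32949$ ($W = -3 - 32946 = -32949$)
$y = -15$
$K{\left(Q,g \right)} = 12$ ($K{\left(Q,g \right)} = 3 + 3^{2} = 3 + 9 = 12$)
$K{\left(y,29 - 94 \right)} + W = 12 - 32949 = -32937$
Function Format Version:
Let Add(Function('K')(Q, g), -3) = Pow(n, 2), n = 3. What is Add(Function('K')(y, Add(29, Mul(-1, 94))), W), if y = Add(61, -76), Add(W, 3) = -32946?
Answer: -32937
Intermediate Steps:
W = -32949 (W = Add(-3, -32946) = -32949)
y = -15
Function('K')(Q, g) = 12 (Function('K')(Q, g) = Add(3, Pow(3, 2)) = Add(3, 9) = 12)
Add(Function('K')(y, Add(29, Mul(-1, 94))), W) = Add(12, -32949) = -32937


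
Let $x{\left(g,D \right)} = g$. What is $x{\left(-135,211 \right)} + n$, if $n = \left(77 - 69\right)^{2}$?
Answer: $-71$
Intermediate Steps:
$n = 64$ ($n = 8^{2} = 64$)
$x{\left(-135,211 \right)} + n = -135 + 64 = -71$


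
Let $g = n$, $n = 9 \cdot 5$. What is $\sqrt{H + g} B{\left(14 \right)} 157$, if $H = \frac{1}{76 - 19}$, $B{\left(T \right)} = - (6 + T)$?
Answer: $- \frac{3140 \sqrt{146262}}{57} \approx -21068.0$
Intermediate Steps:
$n = 45$
$B{\left(T \right)} = -6 - T$
$g = 45$
$H = \frac{1}{57} \approx 0.017544$
$\sqrt{H + g} B{\left(14 \right)} 157 = \sqrt{\frac{1}{57} + 45} \left(-6 - 14\right) 157 = \sqrt{\frac{2566}{57}} \left(-6 - 14\right) 157 = \frac{\sqrt{146262}}{57} \left(-20\right) 157 = - \frac{20 \sqrt{146262}}{57} \cdot 157 = - \frac{3140 \sqrt{146262}}{57}$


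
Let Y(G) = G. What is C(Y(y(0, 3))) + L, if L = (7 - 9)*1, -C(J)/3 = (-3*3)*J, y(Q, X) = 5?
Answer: 133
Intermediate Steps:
C(J) = 27*J (C(J) = -3*(-3*3)*J = -(-27)*J = 27*J)
L = -2 (L = -2*1 = -2)
C(Y(y(0, 3))) + L = 27*5 - 2 = 135 - 2 = 133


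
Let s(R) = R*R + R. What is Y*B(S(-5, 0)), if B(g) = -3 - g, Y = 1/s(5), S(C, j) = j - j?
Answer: -1/10 ≈ -0.10000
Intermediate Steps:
s(R) = R + R**2 (s(R) = R**2 + R = R + R**2)
S(C, j) = 0
Y = 1/30 (Y = 1/(5*(1 + 5)) = 1/(5*6) = 1/30 ≈ 0.033333)
Y*B(S(-5, 0)) = (-3 - 1*0)/30 = (-3 + 0)/30 = (1/30)*(-3) = -1/10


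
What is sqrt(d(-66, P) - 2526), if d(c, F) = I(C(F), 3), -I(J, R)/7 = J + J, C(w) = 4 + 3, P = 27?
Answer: 8*I*sqrt(41) ≈ 51.225*I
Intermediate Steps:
C(w) = 7
I(J, R) = -14*J (I(J, R) = -7*(J + J) = -14*J)
d(c, F) = -98 (d(c, F) = -14*7 = -98)
sqrt(d(-66, P) - 2526) = sqrt(-98 - 2526) = sqrt(-2624) = 8*I*sqrt(41)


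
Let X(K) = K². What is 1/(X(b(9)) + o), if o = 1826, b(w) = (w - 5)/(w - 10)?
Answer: 1/1842 ≈ 0.00054289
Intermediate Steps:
b(w) = (-5 + w)/(-10 + w)
1/(X(b(9)) + o) = 1/(((-5 + 9)/(-10 + 9))² + 1826) = 1/((4/(-1))² + 1826) = 1/((-1*4)² + 1826) = 1/((-4)² + 1826) = 1/(16 + 1826) = 1/1842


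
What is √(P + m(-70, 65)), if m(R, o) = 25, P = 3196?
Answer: √3221 ≈ 56.754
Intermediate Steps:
√(P + m(-70, 65)) = √(3196 + 25) = √3221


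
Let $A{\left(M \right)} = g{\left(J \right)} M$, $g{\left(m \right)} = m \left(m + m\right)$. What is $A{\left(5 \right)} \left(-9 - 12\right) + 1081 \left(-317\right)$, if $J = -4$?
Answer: $-346037$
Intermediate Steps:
$g{\left(m \right)} = 2 m^{2}$ ($g{\left(m \right)} = m 2 m = 2 m^{2}$)
$A{\left(M \right)} = 32 M$ ($A{\left(M \right)} = 2 \left(-4\right)^{2} M = 2 \cdot 16 M = 32 M$)
$A{\left(5 \right)} \left(-9 - 12\right) + 1081 \left(-317\right) = 32 \cdot 5 \left(-9 - 12\right) + 1081 \left(-317\right) = 160 \left(-21\right) - 342677 = -3360 - 342677 = -346037$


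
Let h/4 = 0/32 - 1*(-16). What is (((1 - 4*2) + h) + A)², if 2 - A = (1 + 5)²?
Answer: 529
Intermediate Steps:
h = 64 (h = 4*(0/32 - 1*(-16)) = 4*(0*(1/32) + 16) = 4*(0 + 16) = 4*16 = 64)
A = -34 (A = 2 - (1 + 5)² = 2 - 1*6² = 2 - 1*36 = 2 - 36 = -34)
(((1 - 4*2) + h) + A)² = (((1 - 4*2) + 64) - 34)² = (((1 - 8) + 64) - 34)² = ((-7 + 64) - 34)² = (57 - 34)² = 23² = 529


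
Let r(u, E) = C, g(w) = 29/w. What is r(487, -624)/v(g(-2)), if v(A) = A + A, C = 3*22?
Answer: -66/29 ≈ -2.2759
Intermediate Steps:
C = 66
v(A) = 2*A
r(u, E) = 66
r(487, -624)/v(g(-2)) = 66/((2*(29/(-2)))) = 66/((2*(29*(-½)))) = 66/((2*(-29/2))) = 66/(-29) = 66*(-1/29) = -66/29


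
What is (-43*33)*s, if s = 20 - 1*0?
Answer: -28380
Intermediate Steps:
s = 20 (s = 20 + 0 = 20)
(-43*33)*s = -43*33*20 = -1419*20 = -28380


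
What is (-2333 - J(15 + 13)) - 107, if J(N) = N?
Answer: -2468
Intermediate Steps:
(-2333 - J(15 + 13)) - 107 = (-2333 - (15 + 13)) - 107 = (-2333 - 1*28) - 107 = (-2333 - 28) - 107 = -2361 - 107 = -2468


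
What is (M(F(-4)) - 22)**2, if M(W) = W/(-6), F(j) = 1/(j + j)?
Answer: 1113025/2304 ≈ 483.08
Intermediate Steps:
F(j) = 1/(2*j)
M(W) = -W/6 (M(W) = W*(-1/6) = -W/6)
(M(F(-4)) - 22)**2 = (-1/(12*(-4)) - 22)**2 = (-(-1)/(12*4) - 22)**2 = (-1/6*(-1/8) - 22)**2 = (1/48 - 22)**2 = (-1055/48)**2 = 1113025/2304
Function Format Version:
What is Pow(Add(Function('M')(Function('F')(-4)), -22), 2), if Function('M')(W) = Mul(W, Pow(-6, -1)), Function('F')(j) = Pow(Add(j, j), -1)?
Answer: Rational(1113025, 2304) ≈ 483.08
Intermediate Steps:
Function('F')(j) = Mul(Rational(1, 2), Pow(j, -1)) (Function('F')(j) = Pow(Mul(2, j), -1) = Mul(Rational(1, 2), Pow(j, -1)))
Function('M')(W) = Mul(Rational(-1, 6), W) (Function('M')(W) = Mul(W, Rational(-1, 6)) = Mul(Rational(-1, 6), W))
Pow(Add(Function('M')(Function('F')(-4)), -22), 2) = Pow(Add(Mul(Rational(-1, 6), Mul(Rational(1, 2), Pow(-4, -1))), -22), 2) = Pow(Add(Mul(Rational(-1, 6), Mul(Rational(1, 2), Rational(-1, 4))), -22), 2) = Pow(Add(Mul(Rational(-1, 6), Rational(-1, 8)), -22), 2) = Pow(Add(Rational(1, 48), -22), 2) = Pow(Rational(-1055, 48), 2) = Rational(1113025, 2304)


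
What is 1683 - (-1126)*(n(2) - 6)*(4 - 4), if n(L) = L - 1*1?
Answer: 1683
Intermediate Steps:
n(L) = -1 + L (n(L) = L - 1 = -1 + L)
1683 - (-1126)*(n(2) - 6)*(4 - 4) = 1683 - (-1126)*((-1 + 2) - 6)*(4 - 4) = 1683 - (-1126)*(1 - 6)*0 = 1683 - (-1126)*(-5*0) = 1683 - (-1126)*0 = 1683 - 1*0 = 1683 + 0 = 1683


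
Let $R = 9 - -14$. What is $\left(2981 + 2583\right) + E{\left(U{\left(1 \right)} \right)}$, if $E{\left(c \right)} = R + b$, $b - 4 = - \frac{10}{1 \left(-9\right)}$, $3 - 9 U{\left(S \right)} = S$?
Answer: $\frac{50329}{9} \approx 5592.1$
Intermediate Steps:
$U{\left(S \right)} = \frac{1}{3} - \frac{S}{9}$
$R = 23$ ($R = 9 + 14 = 23$)
$b = \frac{46}{9}$ ($b = 4 - \frac{10}{1 \left(-9\right)} = 4 - \frac{10}{-9} = 4 - - \frac{10}{9} = 4 + \frac{10}{9} = \frac{46}{9} \approx 5.1111$)
$E{\left(c \right)} = \frac{253}{9}$ ($E{\left(c \right)} = 23 + \frac{46}{9} = \frac{253}{9}$)
$\left(2981 + 2583\right) + E{\left(U{\left(1 \right)} \right)} = \left(2981 + 2583\right) + \frac{253}{9} = 5564 + \frac{253}{9} = \frac{50329}{9}$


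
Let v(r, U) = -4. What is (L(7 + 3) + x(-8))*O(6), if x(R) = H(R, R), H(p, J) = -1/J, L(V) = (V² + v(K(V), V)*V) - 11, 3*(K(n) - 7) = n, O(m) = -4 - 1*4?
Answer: -393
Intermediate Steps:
O(m) = -8 (O(m) = -4 - 4 = -8)
K(n) = 7 + n/3
L(V) = -11 + V² - 4*V (L(V) = (V² - 4*V) - 11 = -11 + V² - 4*V)
x(R) = -1/R
(L(7 + 3) + x(-8))*O(6) = ((-11 + (7 + 3)² - 4*(7 + 3)) - 1/(-8))*(-8) = ((-11 + 10² - 4*10) - 1*(-⅛))*(-8) = ((-11 + 100 - 40) + ⅛)*(-8) = (49 + ⅛)*(-8) = (393/8)*(-8) = -393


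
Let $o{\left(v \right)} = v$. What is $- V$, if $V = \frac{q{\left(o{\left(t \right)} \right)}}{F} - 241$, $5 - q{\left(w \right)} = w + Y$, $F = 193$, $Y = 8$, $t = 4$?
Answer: $\frac{46520}{193} \approx 241.04$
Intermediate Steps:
$q{\left(w \right)} = -3 - w$ ($q{\left(w \right)} = 5 - \left(w + 8\right) = 5 - \left(8 + w\right) = -3 - w$)
$V = - \frac{46520}{193}$ ($V = \frac{-3 - 4}{193} - 241 = \left(-3 - 4\right) \frac{1}{193} - 241 = \left(-7\right) \frac{1}{193} - 241 = - \frac{7}{193} - 241 = - \frac{46520}{193} \approx -241.04$)
$- V = \left(-1\right) \left(- \frac{46520}{193}\right) = \frac{46520}{193}$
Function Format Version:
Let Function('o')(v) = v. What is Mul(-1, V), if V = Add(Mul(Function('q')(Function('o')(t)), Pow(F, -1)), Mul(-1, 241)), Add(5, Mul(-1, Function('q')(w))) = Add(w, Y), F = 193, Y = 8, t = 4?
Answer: Rational(46520, 193) ≈ 241.04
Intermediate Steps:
Function('q')(w) = Add(-3, Mul(-1, w)) (Function('q')(w) = Add(5, Mul(-1, Add(w, 8))) = Add(5, Mul(-1, Add(8, w))) = Add(5, Add(-8, Mul(-1, w))) = Add(-3, Mul(-1, w)))
V = Rational(-46520, 193) (V = Add(Mul(Add(-3, Mul(-1, 4)), Pow(193, -1)), Mul(-1, 241)) = Add(Mul(Add(-3, -4), Rational(1, 193)), -241) = Add(Mul(-7, Rational(1, 193)), -241) = Add(Rational(-7, 193), -241) = Rational(-46520, 193) ≈ -241.04)
Mul(-1, V) = Mul(-1, Rational(-46520, 193)) = Rational(46520, 193)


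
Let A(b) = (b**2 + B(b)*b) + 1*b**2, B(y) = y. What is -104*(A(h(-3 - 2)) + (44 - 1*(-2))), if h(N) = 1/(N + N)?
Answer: -119678/25 ≈ -4787.1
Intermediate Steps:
h(N) = 1/(2*N)
A(b) = 3*b**2 (A(b) = (b**2 + b*b) + 1*b**2 = (b**2 + b**2) + b**2 = 2*b**2 + b**2 = 3*b**2)
-104*(A(h(-3 - 2)) + (44 - 1*(-2))) = -104*(3*(1/(2*(-3 - 2)))**2 + (44 - 1*(-2))) = -104*(3*((1/2)/(-5))**2 + (44 + 2)) = -104*(3*((1/2)*(-1/5))**2 + 46) = -104*(3*(-1/10)**2 + 46) = -104*(3*(1/100) + 46) = -104*(3/100 + 46) = -104*4603/100 = -119678/25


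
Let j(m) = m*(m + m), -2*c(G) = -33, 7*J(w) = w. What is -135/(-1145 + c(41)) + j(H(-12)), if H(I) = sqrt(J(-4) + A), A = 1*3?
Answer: 78628/15799 ≈ 4.9768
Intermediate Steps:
J(w) = w/7
c(G) = 33/2 (c(G) = -1/2*(-33) = 33/2)
A = 3
H(I) = sqrt(119)/7 (H(I) = sqrt((1/7)*(-4) + 3) = sqrt(-4/7 + 3) = sqrt(17/7) = sqrt(119)/7)
j(m) = 2*m**2 (j(m) = m*(2*m) = 2*m**2)
-135/(-1145 + c(41)) + j(H(-12)) = -135/(-1145 + 33/2) + 2*(sqrt(119)/7)**2 = -135/(-2257/2) + 2*(17/7) = -135*(-2/2257) + 34/7 = 270/2257 + 34/7 = 78628/15799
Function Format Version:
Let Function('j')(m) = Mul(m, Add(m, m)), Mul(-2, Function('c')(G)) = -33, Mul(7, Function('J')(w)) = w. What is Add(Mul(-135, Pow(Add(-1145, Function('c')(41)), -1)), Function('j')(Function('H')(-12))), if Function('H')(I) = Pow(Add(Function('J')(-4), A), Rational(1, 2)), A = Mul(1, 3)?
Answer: Rational(78628, 15799) ≈ 4.9768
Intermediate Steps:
Function('J')(w) = Mul(Rational(1, 7), w)
Function('c')(G) = Rational(33, 2) (Function('c')(G) = Mul(Rational(-1, 2), -33) = Rational(33, 2))
A = 3
Function('H')(I) = Mul(Rational(1, 7), Pow(119, Rational(1, 2))) (Function('H')(I) = Pow(Add(Mul(Rational(1, 7), -4), 3), Rational(1, 2)) = Pow(Add(Rational(-4, 7), 3), Rational(1, 2)) = Pow(Rational(17, 7), Rational(1, 2)) = Mul(Rational(1, 7), Pow(119, Rational(1, 2))))
Function('j')(m) = Mul(2, Pow(m, 2)) (Function('j')(m) = Mul(m, Mul(2, m)) = Mul(2, Pow(m, 2)))
Add(Mul(-135, Pow(Add(-1145, Function('c')(41)), -1)), Function('j')(Function('H')(-12))) = Add(Mul(-135, Pow(Add(-1145, Rational(33, 2)), -1)), Mul(2, Pow(Mul(Rational(1, 7), Pow(119, Rational(1, 2))), 2))) = Add(Mul(-135, Pow(Rational(-2257, 2), -1)), Mul(2, Rational(17, 7))) = Add(Mul(-135, Rational(-2, 2257)), Rational(34, 7)) = Add(Rational(270, 2257), Rational(34, 7)) = Rational(78628, 15799)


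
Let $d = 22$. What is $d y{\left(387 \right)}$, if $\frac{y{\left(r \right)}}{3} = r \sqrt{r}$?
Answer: $76626 \sqrt{43} \approx 5.0247 \cdot 10^{5}$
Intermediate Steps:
$y{\left(r \right)} = 3 r^{\frac{3}{2}}$ ($y{\left(r \right)} = 3 r \sqrt{r} = 3 r^{\frac{3}{2}}$)
$d y{\left(387 \right)} = 22 \cdot 3 \cdot 387^{\frac{3}{2}} = 22 \cdot 3 \cdot 1161 \sqrt{43} = 22 \cdot 3483 \sqrt{43} = 76626 \sqrt{43}$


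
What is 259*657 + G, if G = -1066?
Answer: 169097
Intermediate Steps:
259*657 + G = 259*657 - 1066 = 170163 - 1066 = 169097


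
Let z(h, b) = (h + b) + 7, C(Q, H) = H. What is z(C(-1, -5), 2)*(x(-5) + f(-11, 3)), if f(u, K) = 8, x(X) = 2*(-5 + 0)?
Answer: -8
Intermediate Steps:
x(X) = -10 (x(X) = 2*(-5) = -10)
z(h, b) = 7 + b + h (z(h, b) = (b + h) + 7 = 7 + b + h)
z(C(-1, -5), 2)*(x(-5) + f(-11, 3)) = (7 + 2 - 5)*(-10 + 8) = 4*(-2) = -8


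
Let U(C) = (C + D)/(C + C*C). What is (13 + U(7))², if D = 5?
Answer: 34225/196 ≈ 174.62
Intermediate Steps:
U(C) = (5 + C)/(C + C²) (U(C) = (C + 5)/(C + C*C) = (5 + C)/(C + C²))
(13 + U(7))² = (13 + (5 + 7)/(7*(1 + 7)))² = (13 + (⅐)*12/8)² = (13 + (⅐)*(⅛)*12)² = (13 + 3/14)² = (185/14)² = 34225/196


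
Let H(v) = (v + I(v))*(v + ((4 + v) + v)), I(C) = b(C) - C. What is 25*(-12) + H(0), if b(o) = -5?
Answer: -320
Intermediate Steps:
I(C) = -5 - C
H(v) = -20 - 15*v (H(v) = (v + (-5 - v))*(v + ((4 + v) + v)) = -5*(v + (4 + 2*v)) = -5*(4 + 3*v) = -20 - 15*v)
25*(-12) + H(0) = 25*(-12) + (-20 - 15*0) = -300 + (-20 + 0) = -300 - 20 = -320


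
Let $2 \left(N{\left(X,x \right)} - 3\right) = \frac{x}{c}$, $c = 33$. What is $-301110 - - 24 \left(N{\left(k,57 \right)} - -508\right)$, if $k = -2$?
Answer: $- \frac{3177078}{11} \approx -2.8883 \cdot 10^{5}$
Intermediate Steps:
$N{\left(X,x \right)} = 3 + \frac{x}{66}$ ($N{\left(X,x \right)} = 3 + \frac{x \frac{1}{33}}{2} = 3 + \frac{\frac{1}{33} x}{2} = 3 + \frac{x}{66}$)
$-301110 - - 24 \left(N{\left(k,57 \right)} - -508\right) = -301110 - - 24 \left(\left(3 + \frac{1}{66} \cdot 57\right) - -508\right) = -301110 - - 24 \left(\left(3 + \frac{19}{22}\right) + 508\right) = -301110 - - 24 \left(\frac{85}{22} + 508\right) = -301110 - \left(-24\right) \frac{11261}{22} = -301110 - - \frac{135132}{11} = -301110 + \frac{135132}{11} = - \frac{3177078}{11}$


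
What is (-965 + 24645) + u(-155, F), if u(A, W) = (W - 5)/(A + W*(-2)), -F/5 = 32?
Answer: 23679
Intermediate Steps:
F = -160 (F = -5*32 = -160)
u(A, W) = (-5 + W)/(A - 2*W)
(-965 + 24645) + u(-155, F) = (-965 + 24645) + (-5 - 160)/(-155 - 2*(-160)) = 23680 - 165/(-155 + 320) = 23680 - 165/165 = 23680 + (1/165)*(-165) = 23680 - 1 = 23679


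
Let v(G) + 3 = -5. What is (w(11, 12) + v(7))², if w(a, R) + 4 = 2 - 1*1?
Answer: 121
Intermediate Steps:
v(G) = -8 (v(G) = -3 - 5 = -8)
w(a, R) = -3 (w(a, R) = -4 + (2 - 1*1) = -4 + (2 - 1) = -4 + 1 = -3)
(w(11, 12) + v(7))² = (-3 - 8)² = (-11)² = 121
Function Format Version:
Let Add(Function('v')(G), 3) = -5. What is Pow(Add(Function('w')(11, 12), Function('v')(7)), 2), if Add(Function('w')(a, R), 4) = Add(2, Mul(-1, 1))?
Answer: 121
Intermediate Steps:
Function('v')(G) = -8 (Function('v')(G) = Add(-3, -5) = -8)
Function('w')(a, R) = -3 (Function('w')(a, R) = Add(-4, Add(2, Mul(-1, 1))) = Add(-4, Add(2, -1)) = Add(-4, 1) = -3)
Pow(Add(Function('w')(11, 12), Function('v')(7)), 2) = Pow(Add(-3, -8), 2) = Pow(-11, 2) = 121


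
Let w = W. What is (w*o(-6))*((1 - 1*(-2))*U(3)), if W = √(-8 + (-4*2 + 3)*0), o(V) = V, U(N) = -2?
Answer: 72*I*√2 ≈ 101.82*I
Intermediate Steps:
W = 2*I*√2 (W = √(-8 + (-8 + 3)*0) = √(-8 - 5*0) = √(-8 + 0) = √(-8) = 2*I*√2 ≈ 2.8284*I)
w = 2*I*√2 ≈ 2.8284*I
(w*o(-6))*((1 - 1*(-2))*U(3)) = ((2*I*√2)*(-6))*((1 - 1*(-2))*(-2)) = (-12*I*√2)*((1 + 2)*(-2)) = (-12*I*√2)*(3*(-2)) = -12*I*√2*(-6) = 72*I*√2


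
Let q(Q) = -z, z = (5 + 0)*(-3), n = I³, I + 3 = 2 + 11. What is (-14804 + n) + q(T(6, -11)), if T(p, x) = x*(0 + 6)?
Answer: -13789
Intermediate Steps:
I = 10 (I = -3 + (2 + 11) = -3 + 13 = 10)
T(p, x) = 6*x (T(p, x) = x*6 = 6*x)
n = 1000 (n = 10³ = 1000)
z = -15 (z = 5*(-3) = -15)
q(Q) = 15 (q(Q) = -1*(-15) = 15)
(-14804 + n) + q(T(6, -11)) = (-14804 + 1000) + 15 = -13804 + 15 = -13789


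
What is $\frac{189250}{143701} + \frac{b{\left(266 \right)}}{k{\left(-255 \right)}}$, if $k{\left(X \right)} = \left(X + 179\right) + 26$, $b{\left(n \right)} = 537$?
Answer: $- \frac{67704937}{7185050} \approx -9.423$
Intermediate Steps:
$k{\left(X \right)} = 205 + X$ ($k{\left(X \right)} = \left(179 + X\right) + 26 = 205 + X$)
$\frac{189250}{143701} + \frac{b{\left(266 \right)}}{k{\left(-255 \right)}} = \frac{189250}{143701} + \frac{537}{205 - 255} = 189250 \cdot \frac{1}{143701} + \frac{537}{-50} = \frac{189250}{143701} + 537 \left(- \frac{1}{50}\right) = \frac{189250}{143701} - \frac{537}{50} = - \frac{67704937}{7185050}$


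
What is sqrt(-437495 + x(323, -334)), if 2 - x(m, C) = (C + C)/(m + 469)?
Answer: I*sqrt(1905715834)/66 ≈ 661.43*I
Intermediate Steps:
x(m, C) = 2 - 2*C/(469 + m) (x(m, C) = 2 - (C + C)/(m + 469) = 2 - 2*C/(469 + m))
sqrt(-437495 + x(323, -334)) = sqrt(-437495 + 2*(469 + 323 - 1*(-334))/(469 + 323)) = sqrt(-437495 + 2*(469 + 323 + 334)/792) = sqrt(-437495 + 2*(1/792)*1126) = sqrt(-437495 + 563/198) = sqrt(-86623447/198) = I*sqrt(1905715834)/66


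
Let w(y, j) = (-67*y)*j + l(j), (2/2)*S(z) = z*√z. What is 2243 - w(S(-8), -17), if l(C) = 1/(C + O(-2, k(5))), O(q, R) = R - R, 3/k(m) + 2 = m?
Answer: 38132/17 + 18224*I*√2 ≈ 2243.1 + 25773.0*I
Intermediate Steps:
k(m) = 3/(-2 + m)
O(q, R) = 0
l(C) = 1/C (l(C) = 1/(C + 0) = 1/C)
S(z) = z^(3/2) (S(z) = z*√z = z^(3/2))
w(y, j) = 1/j - 67*j*y (w(y, j) = (-67*y)*j + 1/j = -67*j*y + 1/j = 1/j - 67*j*y)
2243 - w(S(-8), -17) = 2243 - (1/(-17) - 67*(-17)*(-8)^(3/2)) = 2243 - (-1/17 - 67*(-17)*(-16*I*√2)) = 2243 - (-1/17 - 18224*I*√2) = 2243 + (1/17 + 18224*I*√2) = 38132/17 + 18224*I*√2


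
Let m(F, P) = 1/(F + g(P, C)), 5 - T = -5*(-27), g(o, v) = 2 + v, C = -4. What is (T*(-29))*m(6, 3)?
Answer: 1885/2 ≈ 942.50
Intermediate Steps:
T = -130 (T = 5 - (-5)*(-27) = 5 - 1*135 = 5 - 135 = -130)
m(F, P) = 1/(-2 + F) (m(F, P) = 1/(F + (2 - 4)) = 1/(F - 2) = 1/(-2 + F))
(T*(-29))*m(6, 3) = (-130*(-29))/(-2 + 6) = 3770/4 = 3770*(1/4) = 1885/2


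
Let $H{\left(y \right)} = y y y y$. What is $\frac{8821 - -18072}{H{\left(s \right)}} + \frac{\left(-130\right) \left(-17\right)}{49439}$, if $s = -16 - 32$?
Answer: $\frac{1004704799}{20187906048} \approx 0.049768$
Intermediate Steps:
$s = -48$ ($s = -16 - 32 = -48$)
$H{\left(y \right)} = y^{4}$ ($H{\left(y \right)} = y y^{2} y = y y^{3} = y^{4}$)
$\frac{8821 - -18072}{H{\left(s \right)}} + \frac{\left(-130\right) \left(-17\right)}{49439} = \frac{8821 - -18072}{\left(-48\right)^{4}} + \frac{\left(-130\right) \left(-17\right)}{49439} = \frac{8821 + 18072}{5308416} + 2210 \cdot \frac{1}{49439} = 26893 \cdot \frac{1}{5308416} + \frac{170}{3803} = \frac{26893}{5308416} + \frac{170}{3803} = \frac{1004704799}{20187906048}$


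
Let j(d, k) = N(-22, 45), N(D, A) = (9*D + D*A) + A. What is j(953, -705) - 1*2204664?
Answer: -2205807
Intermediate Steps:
N(D, A) = A + 9*D + A*D (N(D, A) = (9*D + A*D) + A = A + 9*D + A*D)
j(d, k) = -1143 (j(d, k) = 45 + 9*(-22) + 45*(-22) = 45 - 198 - 990 = -1143)
j(953, -705) - 1*2204664 = -1143 - 1*2204664 = -1143 - 2204664 = -2205807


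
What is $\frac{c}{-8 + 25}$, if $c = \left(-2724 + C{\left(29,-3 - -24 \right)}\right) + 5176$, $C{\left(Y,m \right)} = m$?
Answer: $\frac{2473}{17} \approx 145.47$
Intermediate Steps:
$c = 2473$ ($c = \left(-2724 - -21\right) + 5176 = \left(-2724 + \left(-3 + 24\right)\right) + 5176 = \left(-2724 + 21\right) + 5176 = -2703 + 5176 = 2473$)
$\frac{c}{-8 + 25} = \frac{2473}{-8 + 25} = \frac{2473}{17}$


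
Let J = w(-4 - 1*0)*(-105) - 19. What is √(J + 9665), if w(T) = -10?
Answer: 2*√2674 ≈ 103.42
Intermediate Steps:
J = 1031 (J = -10*(-105) - 19 = 1050 - 19 = 1031)
√(J + 9665) = √(1031 + 9665) = √10696 = 2*√2674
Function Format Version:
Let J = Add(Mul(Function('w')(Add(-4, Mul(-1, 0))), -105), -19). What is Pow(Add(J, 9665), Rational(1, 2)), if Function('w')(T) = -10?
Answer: Mul(2, Pow(2674, Rational(1, 2))) ≈ 103.42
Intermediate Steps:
J = 1031 (J = Add(Mul(-10, -105), -19) = Add(1050, -19) = 1031)
Pow(Add(J, 9665), Rational(1, 2)) = Pow(Add(1031, 9665), Rational(1, 2)) = Pow(10696, Rational(1, 2)) = Mul(2, Pow(2674, Rational(1, 2)))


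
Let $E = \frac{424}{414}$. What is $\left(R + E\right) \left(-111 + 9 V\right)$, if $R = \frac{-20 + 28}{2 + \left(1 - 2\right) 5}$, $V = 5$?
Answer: $\frac{7480}{69} \approx 108.41$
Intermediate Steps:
$R = - \frac{8}{3}$ ($R = \frac{8}{2 - 5} = \frac{8}{-3} = 8 \left(- \frac{1}{3}\right) = - \frac{8}{3} \approx -2.6667$)
$E = \frac{212}{207}$ ($E = 424 \cdot \frac{1}{414} = \frac{212}{207} \approx 1.0242$)
$\left(R + E\right) \left(-111 + 9 V\right) = \left(- \frac{8}{3} + \frac{212}{207}\right) \left(-111 + 9 \cdot 5\right) = - \frac{340 \left(-111 + 45\right)}{207} = \left(- \frac{340}{207}\right) \left(-66\right) = \frac{7480}{69}$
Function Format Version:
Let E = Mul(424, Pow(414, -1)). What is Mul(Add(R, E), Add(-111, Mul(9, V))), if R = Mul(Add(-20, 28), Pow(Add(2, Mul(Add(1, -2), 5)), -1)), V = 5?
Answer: Rational(7480, 69) ≈ 108.41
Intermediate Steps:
R = Rational(-8, 3) (R = Mul(8, Pow(Add(2, Mul(-1, 5)), -1)) = Mul(8, Pow(Add(2, -5), -1)) = Mul(8, Pow(-3, -1)) = Mul(8, Rational(-1, 3)) = Rational(-8, 3) ≈ -2.6667)
E = Rational(212, 207) (E = Mul(424, Rational(1, 414)) = Rational(212, 207) ≈ 1.0242)
Mul(Add(R, E), Add(-111, Mul(9, V))) = Mul(Add(Rational(-8, 3), Rational(212, 207)), Add(-111, Mul(9, 5))) = Mul(Rational(-340, 207), Add(-111, 45)) = Mul(Rational(-340, 207), -66) = Rational(7480, 69)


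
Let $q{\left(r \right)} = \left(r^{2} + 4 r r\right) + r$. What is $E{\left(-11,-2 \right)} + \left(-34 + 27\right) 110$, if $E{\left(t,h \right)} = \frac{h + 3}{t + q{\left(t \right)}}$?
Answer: $- \frac{448909}{583} \approx -770.0$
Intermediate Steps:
$q{\left(r \right)} = r + 5 r^{2}$ ($q{\left(r \right)} = \left(r^{2} + 4 r^{2}\right) + r = 5 r^{2} + r = r + 5 r^{2}$)
$E{\left(t,h \right)} = \frac{3 + h}{t + t \left(1 + 5 t\right)}$ ($E{\left(t,h \right)} = \frac{h + 3}{t + t \left(1 + 5 t\right)} = \frac{3 + h}{t + t \left(1 + 5 t\right)}$)
$E{\left(-11,-2 \right)} + \left(-34 + 27\right) 110 = \frac{3 - 2}{\left(-11\right) \left(2 + 5 \left(-11\right)\right)} + \left(-34 + 27\right) 110 = \left(- \frac{1}{11}\right) \frac{1}{2 - 55} \cdot 1 - 770 = \left(- \frac{1}{11}\right) \frac{1}{-53} \cdot 1 - 770 = \left(- \frac{1}{11}\right) \left(- \frac{1}{53}\right) 1 - 770 = \frac{1}{583} - 770 = - \frac{448909}{583}$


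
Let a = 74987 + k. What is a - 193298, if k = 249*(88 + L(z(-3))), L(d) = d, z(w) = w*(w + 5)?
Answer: -97893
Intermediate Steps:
z(w) = w*(5 + w)
k = 20418 (k = 249*(88 - 3*(5 - 3)) = 249*(88 - 3*2) = 249*(88 - 6) = 249*82 = 20418)
a = 95405 (a = 74987 + 20418 = 95405)
a - 193298 = 95405 - 193298 = -97893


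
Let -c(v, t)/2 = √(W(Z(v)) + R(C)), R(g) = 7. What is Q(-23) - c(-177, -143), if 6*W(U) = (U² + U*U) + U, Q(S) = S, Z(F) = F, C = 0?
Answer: -23 + √41682 ≈ 181.16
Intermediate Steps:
W(U) = U²/3 + U/6 (W(U) = ((U² + U*U) + U)/6 = ((U² + U²) + U)/6 = (2*U² + U)/6 = (U + 2*U²)/6 = U²/3 + U/6)
c(v, t) = -2*√(7 + v*(1 + 2*v)/6) (c(v, t) = -2*√(v*(1 + 2*v)/6 + 7) = -2*√(7 + v*(1 + 2*v)/6))
Q(-23) - c(-177, -143) = -23 - (-1)*√6*√(42 - 177*(1 + 2*(-177)))/3 = -23 - (-1)*√6*√(42 - 177*(1 - 354))/3 = -23 - (-1)*√6*√(42 - 177*(-353))/3 = -23 - (-1)*√6*√(42 + 62481)/3 = -23 - (-1)*√6*√62523/3 = -23 - (-1)*√6*3*√6947/3 = -23 - (-1)*√41682 = -23 + √41682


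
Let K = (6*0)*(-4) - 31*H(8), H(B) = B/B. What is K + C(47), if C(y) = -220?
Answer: -251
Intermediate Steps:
H(B) = 1
K = -31 (K = (6*0)*(-4) - 31*1 = 0*(-4) - 31 = 0 - 31 = -31)
K + C(47) = -31 - 220 = -251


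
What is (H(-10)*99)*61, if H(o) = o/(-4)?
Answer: 30195/2 ≈ 15098.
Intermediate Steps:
H(o) = -o/4 (H(o) = o*(-¼) = -o/4)
(H(-10)*99)*61 = (-¼*(-10)*99)*61 = ((5/2)*99)*61 = (495/2)*61 = 30195/2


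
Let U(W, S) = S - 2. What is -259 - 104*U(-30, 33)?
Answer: -3483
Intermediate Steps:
U(W, S) = -2 + S
-259 - 104*U(-30, 33) = -259 - 104*(-2 + 33) = -259 - 104*31 = -259 - 3224 = -3483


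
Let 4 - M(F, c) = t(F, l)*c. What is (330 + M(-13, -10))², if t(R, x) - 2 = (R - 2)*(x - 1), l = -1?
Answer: 427716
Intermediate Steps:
t(R, x) = 2 + (-1 + x)*(-2 + R) (t(R, x) = 2 + (R - 2)*(x - 1) = 2 + (-2 + R)*(-1 + x) = 2 + (-1 + x)*(-2 + R))
M(F, c) = 4 - c*(6 - 2*F) (M(F, c) = 4 - (4 - F - 2*(-1) + F*(-1))*c = 4 - (4 - F + 2 - F)*c = 4 - (6 - 2*F)*c = 4 - c*(6 - 2*F))
(330 + M(-13, -10))² = (330 + (4 + 2*(-10)*(-3 - 13)))² = (330 + (4 + 2*(-10)*(-16)))² = (330 + (4 + 320))² = (330 + 324)² = 654² = 427716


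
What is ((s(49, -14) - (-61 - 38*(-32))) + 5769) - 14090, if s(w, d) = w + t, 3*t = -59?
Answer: -28340/3 ≈ -9446.7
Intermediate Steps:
t = -59/3 (t = (⅓)*(-59) = -59/3 ≈ -19.667)
s(w, d) = -59/3 + w (s(w, d) = w - 59/3 = -59/3 + w)
((s(49, -14) - (-61 - 38*(-32))) + 5769) - 14090 = (((-59/3 + 49) - (-61 - 38*(-32))) + 5769) - 14090 = ((88/3 - (-61 + 1216)) + 5769) - 14090 = ((88/3 - 1*1155) + 5769) - 14090 = ((88/3 - 1155) + 5769) - 14090 = (-3377/3 + 5769) - 14090 = 13930/3 - 14090 = -28340/3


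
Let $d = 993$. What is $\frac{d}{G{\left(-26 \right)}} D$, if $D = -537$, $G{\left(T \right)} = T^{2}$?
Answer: $- \frac{533241}{676} \approx -788.82$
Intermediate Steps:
$\frac{d}{G{\left(-26 \right)}} D = \frac{993}{\left(-26\right)^{2}} \left(-537\right) = \frac{993}{676} \left(-537\right) = - \frac{533241}{676}$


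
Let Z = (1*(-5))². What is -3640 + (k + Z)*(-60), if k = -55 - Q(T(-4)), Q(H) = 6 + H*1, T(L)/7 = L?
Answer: -3160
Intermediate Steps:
T(L) = 7*L
Q(H) = 6 + H
Z = 25 (Z = (-5)² = 25)
k = -33 (k = -55 - (6 + 7*(-4)) = -55 - (6 - 28) = -55 - 1*(-22) = -55 + 22 = -33)
-3640 + (k + Z)*(-60) = -3640 + (-33 + 25)*(-60) = -3640 - 8*(-60) = -3640 + 480 = -3160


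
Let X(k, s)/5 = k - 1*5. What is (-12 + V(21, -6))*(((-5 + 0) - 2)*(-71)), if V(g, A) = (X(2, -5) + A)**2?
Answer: 213213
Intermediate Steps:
X(k, s) = -25 + 5*k (X(k, s) = 5*(k - 1*5) = 5*(k - 5) = 5*(-5 + k) = -25 + 5*k)
V(g, A) = (-15 + A)**2 (V(g, A) = ((-25 + 5*2) + A)**2 = ((-25 + 10) + A)**2 = (-15 + A)**2)
(-12 + V(21, -6))*(((-5 + 0) - 2)*(-71)) = (-12 + (-15 - 6)**2)*(((-5 + 0) - 2)*(-71)) = (-12 + (-21)**2)*((-5 - 2)*(-71)) = (-12 + 441)*(-7*(-71)) = 429*497 = 213213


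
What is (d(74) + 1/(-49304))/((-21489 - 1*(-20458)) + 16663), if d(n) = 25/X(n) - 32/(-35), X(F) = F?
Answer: 79945141/998082565760 ≈ 8.0099e-5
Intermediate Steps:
d(n) = 32/35 + 25/n (d(n) = 25/n - 32/(-35) = 25/n - 32*(-1/35) = 25/n + 32/35 = 32/35 + 25/n)
(d(74) + 1/(-49304))/((-21489 - 1*(-20458)) + 16663) = ((32/35 + 25/74) + 1/(-49304))/((-21489 - 1*(-20458)) + 16663) = ((32/35 + 25*(1/74)) - 1/49304)/((-21489 + 20458) + 16663) = ((32/35 + 25/74) - 1/49304)/(-1031 + 16663) = (3243/2590 - 1/49304)/15632 = (79945141/63848680)*(1/15632) = 79945141/998082565760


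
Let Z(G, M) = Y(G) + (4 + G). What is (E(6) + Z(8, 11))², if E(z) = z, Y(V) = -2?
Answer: 256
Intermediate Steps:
Z(G, M) = 2 + G (Z(G, M) = -2 + (4 + G) = 2 + G)
(E(6) + Z(8, 11))² = (6 + (2 + 8))² = (6 + 10)² = 16² = 256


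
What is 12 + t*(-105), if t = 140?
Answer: -14688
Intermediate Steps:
12 + t*(-105) = 12 + 140*(-105) = 12 - 14700 = -14688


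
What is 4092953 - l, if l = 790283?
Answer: 3302670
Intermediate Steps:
4092953 - l = 4092953 - 1*790283 = 4092953 - 790283 = 3302670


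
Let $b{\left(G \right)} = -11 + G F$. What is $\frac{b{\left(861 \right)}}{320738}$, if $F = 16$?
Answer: $\frac{13765}{320738} \approx 0.042917$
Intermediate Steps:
$b{\left(G \right)} = -11 + 16 G$ ($b{\left(G \right)} = -11 + G 16 = -11 + 16 G$)
$\frac{b{\left(861 \right)}}{320738} = \frac{-11 + 16 \cdot 861}{320738} = \left(-11 + 13776\right) \frac{1}{320738} = 13765 \cdot \frac{1}{320738} = \frac{13765}{320738}$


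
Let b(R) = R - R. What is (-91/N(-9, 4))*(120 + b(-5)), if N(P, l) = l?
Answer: -2730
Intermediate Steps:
b(R) = 0
(-91/N(-9, 4))*(120 + b(-5)) = (-91/4)*(120 + 0) = -91*¼*120 = -91/4*120 = -2730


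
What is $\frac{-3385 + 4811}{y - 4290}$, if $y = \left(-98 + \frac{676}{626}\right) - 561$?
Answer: $- \frac{446338}{1548699} \approx -0.2882$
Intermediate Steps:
$y = - \frac{205929}{313}$ ($y = \left(-98 + 676 \cdot \frac{1}{626}\right) - 561 = \left(-98 + \frac{338}{313}\right) - 561 = - \frac{30336}{313} - 561 = - \frac{205929}{313} \approx -657.92$)
$\frac{-3385 + 4811}{y - 4290} = \frac{-3385 + 4811}{- \frac{205929}{313} - 4290} = \frac{1426}{- \frac{1548699}{313}} = 1426 \left(- \frac{313}{1548699}\right) = - \frac{446338}{1548699}$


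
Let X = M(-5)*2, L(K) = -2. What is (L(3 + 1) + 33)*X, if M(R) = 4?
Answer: 248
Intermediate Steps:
X = 8 (X = 4*2 = 8)
(L(3 + 1) + 33)*X = (-2 + 33)*8 = 31*8 = 248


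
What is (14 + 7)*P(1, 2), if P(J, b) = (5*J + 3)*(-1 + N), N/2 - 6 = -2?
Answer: 1176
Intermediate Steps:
N = 8 (N = 12 + 2*(-2) = 12 - 4 = 8)
P(J, b) = 21 + 35*J (P(J, b) = (5*J + 3)*(-1 + 8) = (3 + 5*J)*7 = 21 + 35*J)
(14 + 7)*P(1, 2) = (14 + 7)*(21 + 35*1) = 21*(21 + 35) = 21*56 = 1176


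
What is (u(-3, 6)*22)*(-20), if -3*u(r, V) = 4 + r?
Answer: 440/3 ≈ 146.67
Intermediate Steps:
u(r, V) = -4/3 - r/3 (u(r, V) = -(4 + r)/3 = -4/3 - r/3)
(u(-3, 6)*22)*(-20) = ((-4/3 - 1/3*(-3))*22)*(-20) = ((-4/3 + 1)*22)*(-20) = -1/3*22*(-20) = -22/3*(-20) = 440/3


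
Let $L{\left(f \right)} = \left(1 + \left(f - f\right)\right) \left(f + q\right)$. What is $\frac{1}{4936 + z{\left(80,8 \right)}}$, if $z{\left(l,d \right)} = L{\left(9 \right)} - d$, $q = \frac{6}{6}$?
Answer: $\frac{1}{4938} \approx 0.00020251$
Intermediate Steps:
$q = 1$ ($q = 6 \cdot \frac{1}{6} = 1$)
$L{\left(f \right)} = 1 + f$ ($L{\left(f \right)} = \left(1 + \left(f - f\right)\right) \left(f + 1\right) = \left(1 + 0\right) \left(1 + f\right) = 1 \left(1 + f\right) = 1 + f$)
$z{\left(l,d \right)} = 10 - d$ ($z{\left(l,d \right)} = \left(1 + 9\right) - d = 10 - d$)
$\frac{1}{4936 + z{\left(80,8 \right)}} = \frac{1}{4936 + \left(10 - 8\right)} = \frac{1}{4936 + 2} = \frac{1}{4938}$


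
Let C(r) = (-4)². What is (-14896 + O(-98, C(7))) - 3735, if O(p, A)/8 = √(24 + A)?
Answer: -18631 + 16*√10 ≈ -18580.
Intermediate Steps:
C(r) = 16
O(p, A) = 8*√(24 + A)
(-14896 + O(-98, C(7))) - 3735 = (-14896 + 8*√(24 + 16)) - 3735 = (-14896 + 8*√40) - 3735 = (-14896 + 8*(2*√10)) - 3735 = (-14896 + 16*√10) - 3735 = -18631 + 16*√10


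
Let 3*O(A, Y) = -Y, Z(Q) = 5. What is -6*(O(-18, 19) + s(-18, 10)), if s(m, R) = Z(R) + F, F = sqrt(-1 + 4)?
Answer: 8 - 6*sqrt(3) ≈ -2.3923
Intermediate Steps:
F = sqrt(3) ≈ 1.7320
O(A, Y) = -Y/3 (O(A, Y) = (-Y)/3 = -Y/3)
s(m, R) = 5 + sqrt(3)
-6*(O(-18, 19) + s(-18, 10)) = -6*(-1/3*19 + (5 + sqrt(3))) = -6*(-19/3 + (5 + sqrt(3))) = -6*(-4/3 + sqrt(3)) = 8 - 6*sqrt(3)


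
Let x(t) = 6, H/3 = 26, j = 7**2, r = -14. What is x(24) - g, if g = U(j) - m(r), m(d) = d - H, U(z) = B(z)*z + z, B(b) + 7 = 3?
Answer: 61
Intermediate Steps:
j = 49
B(b) = -4 (B(b) = -7 + 3 = -4)
H = 78 (H = 3*26 = 78)
U(z) = -3*z (U(z) = -4*z + z = -3*z)
m(d) = -78 + d (m(d) = d - 1*78 = d - 78 = -78 + d)
g = -55 (g = -3*49 - (-78 - 14) = -147 - 1*(-92) = -147 + 92 = -55)
x(24) - g = 6 - 1*(-55) = 6 + 55 = 61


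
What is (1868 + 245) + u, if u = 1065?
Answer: 3178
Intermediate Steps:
(1868 + 245) + u = (1868 + 245) + 1065 = 2113 + 1065 = 3178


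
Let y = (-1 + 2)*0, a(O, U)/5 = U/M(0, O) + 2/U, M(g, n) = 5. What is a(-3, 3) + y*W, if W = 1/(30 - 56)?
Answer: 19/3 ≈ 6.3333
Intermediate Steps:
a(O, U) = U + 10/U (a(O, U) = 5*(U/5 + 2/U) = 5*(2/U + U/5) = U + 10/U)
W = -1/26 (W = 1/(-26) = -1/26 ≈ -0.038462)
y = 0 (y = 1*0 = 0)
a(-3, 3) + y*W = (3 + 10/3) + 0*(-1/26) = (3 + 10*(⅓)) + 0 = (3 + 10/3) + 0 = 19/3 + 0 = 19/3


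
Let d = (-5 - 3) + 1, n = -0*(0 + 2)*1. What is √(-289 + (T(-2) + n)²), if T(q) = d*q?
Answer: I*√93 ≈ 9.6436*I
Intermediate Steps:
n = 0 (n = -0*2*1 = -3*0*1 = 0*1 = 0)
d = -7 (d = -8 + 1 = -7)
T(q) = -7*q
√(-289 + (T(-2) + n)²) = √(-289 + (-7*(-2) + 0)²) = √(-289 + (14 + 0)²) = √(-289 + 14²) = √(-289 + 196) = √(-93) = I*√93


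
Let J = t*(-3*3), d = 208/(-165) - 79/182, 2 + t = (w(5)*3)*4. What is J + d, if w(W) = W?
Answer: -15726551/30030 ≈ -523.69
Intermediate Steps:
t = 58 (t = -2 + (5*3)*4 = -2 + 15*4 = -2 + 60 = 58)
d = -50891/30030 (d = 208*(-1/165) - 79*1/182 = -208/165 - 79/182 = -50891/30030 ≈ -1.6947)
J = -522 (J = 58*(-3*3) = 58*(-9) = -522)
J + d = -522 - 50891/30030 = -15726551/30030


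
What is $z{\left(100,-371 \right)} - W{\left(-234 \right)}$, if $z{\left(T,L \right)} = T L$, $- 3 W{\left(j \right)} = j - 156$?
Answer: $-37230$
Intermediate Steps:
$W{\left(j \right)} = 52 - \frac{j}{3}$ ($W{\left(j \right)} = - \frac{j - 156}{3} = - \frac{-156 + j}{3} = 52 - \frac{j}{3}$)
$z{\left(T,L \right)} = L T$
$z{\left(100,-371 \right)} - W{\left(-234 \right)} = \left(-371\right) 100 - \left(52 - -78\right) = -37100 - \left(52 + 78\right) = -37100 - 130 = -37230$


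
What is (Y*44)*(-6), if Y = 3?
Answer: -792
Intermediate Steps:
(Y*44)*(-6) = (3*44)*(-6) = 132*(-6) = -792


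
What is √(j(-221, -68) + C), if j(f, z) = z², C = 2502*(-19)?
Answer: I*√42914 ≈ 207.16*I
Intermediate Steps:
C = -47538
√(j(-221, -68) + C) = √((-68)² - 47538) = √(4624 - 47538) = √(-42914) = I*√42914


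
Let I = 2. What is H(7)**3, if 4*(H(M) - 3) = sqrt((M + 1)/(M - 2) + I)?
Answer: 1161/40 + 3267*sqrt(10)/800 ≈ 41.939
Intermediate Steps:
H(M) = 3 + sqrt(2 + (1 + M)/(-2 + M))/4 (H(M) = 3 + sqrt((M + 1)/(M - 2) + 2)/4 = 3 + sqrt((1 + M)/(-2 + M) + 2)/4 = 3 + sqrt(2 + (1 + M)/(-2 + M))/4)
H(7)**3 = (3 + sqrt(3)*sqrt((-1 + 7)/(-2 + 7))/4)**3 = (3 + sqrt(3)*sqrt(6/5)/4)**3 = (3 + sqrt(3)*(sqrt(30)/5)/4)**3 = (3 + 3*sqrt(10)/20)**3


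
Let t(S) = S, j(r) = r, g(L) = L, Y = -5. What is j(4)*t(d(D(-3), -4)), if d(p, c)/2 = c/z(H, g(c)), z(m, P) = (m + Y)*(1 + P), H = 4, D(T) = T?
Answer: -32/3 ≈ -10.667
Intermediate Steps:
z(m, P) = (1 + P)*(-5 + m) (z(m, P) = (m - 5)*(1 + P) = (-5 + m)*(1 + P) = (1 + P)*(-5 + m))
d(p, c) = 2*c/(-1 - c) (d(p, c) = 2*(c/(-5 + 4 - 5*c + c*4)) = 2*(c/(-5 + 4 - 5*c + 4*c)) = 2*(c/(-1 - c)) = 2*c/(-1 - c))
j(4)*t(d(D(-3), -4)) = 4*(2*(-4)/(-1 - 1*(-4))) = 4*(2*(-4)/(-1 + 4)) = 4*(2*(-4)/3) = 4*(2*(-4)*(⅓)) = 4*(-8/3) = -32/3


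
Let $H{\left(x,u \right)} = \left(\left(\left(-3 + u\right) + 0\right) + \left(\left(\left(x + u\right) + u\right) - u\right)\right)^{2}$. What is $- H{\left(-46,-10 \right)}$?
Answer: $-4761$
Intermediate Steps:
$H{\left(x,u \right)} = \left(-3 + x + 2 u\right)^{2}$ ($H{\left(x,u \right)} = \left(\left(-3 + u\right) + \left(\left(\left(u + x\right) + u\right) - u\right)\right)^{2} = \left(\left(-3 + u\right) + \left(\left(x + 2 u\right) - u\right)\right)^{2} = \left(\left(-3 + u\right) + \left(u + x\right)\right)^{2} = \left(-3 + x + 2 u\right)^{2}$)
$- H{\left(-46,-10 \right)} = - \left(-3 - 46 + 2 \left(-10\right)\right)^{2} = - \left(-3 - 46 - 20\right)^{2} = - \left(-69\right)^{2} = \left(-1\right) 4761 = -4761$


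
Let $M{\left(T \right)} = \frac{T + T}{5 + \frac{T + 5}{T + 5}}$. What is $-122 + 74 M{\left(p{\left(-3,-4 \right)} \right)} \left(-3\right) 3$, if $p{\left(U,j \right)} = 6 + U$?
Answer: $-788$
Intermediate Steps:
$M{\left(T \right)} = \frac{T}{3}$ ($M{\left(T \right)} = \frac{2 T}{5 + \frac{5 + T}{5 + T}} = \frac{2 T}{5 + 1} = \frac{2 T}{6} = 2 T \frac{1}{6} = \frac{T}{3}$)
$-122 + 74 M{\left(p{\left(-3,-4 \right)} \right)} \left(-3\right) 3 = -122 + 74 \frac{6 - 3}{3} \left(-3\right) 3 = -122 + 74 \cdot \frac{1}{3} \cdot 3 \left(-3\right) 3 = -122 + 74 \cdot 1 \left(-3\right) 3 = -122 + 74 \left(\left(-3\right) 3\right) = -122 + 74 \left(-9\right) = -122 - 666 = -788$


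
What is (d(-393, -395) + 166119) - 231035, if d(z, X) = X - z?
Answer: -64918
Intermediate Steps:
(d(-393, -395) + 166119) - 231035 = ((-395 - 1*(-393)) + 166119) - 231035 = ((-395 + 393) + 166119) - 231035 = (-2 + 166119) - 231035 = 166117 - 231035 = -64918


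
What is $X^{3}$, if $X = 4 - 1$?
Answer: $27$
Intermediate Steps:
$X = 3$ ($X = 4 - 1 = 3$)
$X^{3} = 3^{3} = 27$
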